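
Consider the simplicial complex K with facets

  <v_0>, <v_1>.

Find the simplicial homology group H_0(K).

Fix the vertex order v_0 < v_1 and write every simplex with vertices in increasing order. Then dim K = 0 and the simplices of K are:

  0-simplices (2): [v_0], [v_1]

giving chain groups C_0 ≅ Z^2.

Computing H_k = (kernel of ∂_k) / (image of ∂_{k+1}):

  H_0: rank C_0 − rank ∂_1 = 2 − 0 = 2, and there is no ∂_1, so H_0 = Z^2.

(K is a triangulation of a set of 2 points.)

H_0 = Z^2.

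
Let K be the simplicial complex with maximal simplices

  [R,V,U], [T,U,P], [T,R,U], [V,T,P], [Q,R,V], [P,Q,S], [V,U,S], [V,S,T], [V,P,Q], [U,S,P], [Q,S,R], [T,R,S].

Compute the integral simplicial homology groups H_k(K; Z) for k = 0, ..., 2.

Fix the vertex order P < Q < R < S < T < U < V and write every simplex with vertices in increasing order. Then dim K = 2 and the simplices of K are:

  0-simplices (7): P, Q, R, S, T, U, V
  1-simplices (18): PQ, PS, PT, PU, PV, QR, QS, QV, RS, RT, RU, RV, ST, SU, SV, TU, TV, UV
  2-simplices (12): PQS, PQV, PSU, PTU, PTV, QRS, QRV, RST, RTU, RUV, STV, SUV

giving chain groups C_0 ≅ Z^7, C_1 ≅ Z^18, C_2 ≅ Z^12.

∂_1: C_1 → C_0 maps an edge to its endpoints' difference, ∂[p,q] = q − p.
The 7×18 boundary matrix has rank 6 and Smith normal form diag(1,1,1,1,1,1).

Boundary ∂_2: C_2 → C_1 sends each 2-simplex [p,q,r] to [q,r] − [p,r] + [p,q]. For instance
  ∂RTU = TU − RU + RT,
  ∂PTU = TU − PU + PT.
This gives a 18×12 integer matrix of rank 12; reducing to Smith normal form yields diagonal entries (1,1,1,1,1,1,1,1,1,1,1,2).

From H_k ≅ ker(∂_k) / im(∂_{k+1}) we obtain:

  H_0: rank C_0 − rank ∂_1 = 7 − 6 = 1, and the invariant factors of ∂_1 are all 1, so H_0 = Z.
  H_1: rank ker ∂_1 − rank ∂_2 = (18 − 6) − 12 = 0, and ∂_2 has invariant factor 2 > 1, so H_1 = Z_2.
  H_2: rank ker ∂_2 − rank ∂_3 = (12 − 12) − 0 = 0, and there is no ∂_3, so H_2 = 0.

H_0 = Z,  H_1 = Z_2,  H_2 = 0.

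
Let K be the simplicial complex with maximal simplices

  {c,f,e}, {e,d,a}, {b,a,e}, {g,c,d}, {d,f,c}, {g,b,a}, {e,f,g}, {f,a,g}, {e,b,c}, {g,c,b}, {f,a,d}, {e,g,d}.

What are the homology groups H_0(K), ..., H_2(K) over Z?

K has 7 vertices, 18 edges, 12 triangles.
rank ∂_0 = 0, rank ∂_1 = 6 ⇒ b_0 = 7 − 0 − 6 = 1; all invariant factors of ∂_1 are 1 so no torsion. So H_0 = Z.
rank ∂_1 = 6, rank ∂_2 = 12 ⇒ b_1 = 18 − 6 − 12 = 0; ∂_2 has invariant factor(s) [2] giving torsion. So H_1 = Z/2.
rank ∂_2 = 12, rank ∂_3 = 0 ⇒ b_2 = 12 − 12 − 0 = 0. So H_2 = 0.

H_0 ≅ Z,  H_1 ≅ Z/2,  H_2 = 0.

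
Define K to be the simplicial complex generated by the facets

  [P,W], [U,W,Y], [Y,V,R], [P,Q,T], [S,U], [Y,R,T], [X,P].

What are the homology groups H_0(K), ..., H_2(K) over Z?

H_0 = Z,  H_1 = Z,  H_2 = 0.

Take the total order P < Q < R < S < T < U < V < W < X < Y on the vertex set. Then K (dimension 2) consists of the simplices:

  0-simplices (10): P, Q, R, S, T, U, V, W, X, Y
  1-simplices (14): PQ, PT, PW, PX, QT, RT, RV, RY, SU, TY, UW, UY, VY, WY
  2-simplices (4): PQT, RTY, RVY, UWY

Hence C_0 ≅ Z^10, C_1 ≅ Z^14, C_2 ≅ Z^4.

Boundary ∂_1: C_1 → C_0 maps an edge to its endpoints' difference, ∂[p,q] = q − p. For instance
  ∂RT = T − R.
This gives a 10×14 integer matrix of rank 9; reducing to Smith normal form yields diagonal entries (1,1,1,1,1,1,1,1,1).

Boundary ∂_2: C_2 → C_1 sends each 2-simplex [p,q,r] to [q,r] − [p,r] + [p,q]. For instance
  ∂UWY = WY − UY + UW,
  ∂PQT = QT − PT + PQ.
This gives a 14×4 integer matrix of rank 4; reducing to Smith normal form yields diagonal entries (1,1,1,1).

Reading off H_k = ker ∂_k / im ∂_{k+1}:

  H_0: rank C_0 − rank ∂_1 = 10 − 9 = 1, and the invariant factors of ∂_1 are all 1, so H_0 = Z.
  H_1: rank ker ∂_1 − rank ∂_2 = (14 − 9) − 4 = 1, and the invariant factors of ∂_2 are all 1, so H_1 = Z.
  H_2: rank ker ∂_2 − rank ∂_3 = (4 − 4) − 0 = 0, and there is no ∂_3, so H_2 = 0.

As a check, the Euler characteristic is 10 − 14 + 4 = 0, which agrees with 1 − 1 + 0 = 0.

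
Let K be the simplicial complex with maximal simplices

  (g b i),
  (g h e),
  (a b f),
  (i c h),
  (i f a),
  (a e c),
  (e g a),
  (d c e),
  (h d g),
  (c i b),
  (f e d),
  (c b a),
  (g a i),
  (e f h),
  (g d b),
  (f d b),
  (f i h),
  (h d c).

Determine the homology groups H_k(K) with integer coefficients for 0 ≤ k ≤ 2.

We work with the vertex ordering a < b < c < d < e < f < g < h < i. The simplices of K, each written with vertices in increasing order, are:

  0-simplices (9): a, b, c, d, e, f, g, h, i
  1-simplices (27): ab, ac, ae, af, ag, ai, bc, bd, bf, bg, bi, cd, ce, ch, ci, de, df, dg, dh, ef, eg, eh, fh, fi, gh, gi, hi
  2-simplices (18): abc, abf, ace, aeg, afi, agi, bci, bdf, bdg, bgi, cde, cdh, chi, def, dgh, efh, egh, fhi

Hence C_0 ≅ Z^9, C_1 ≅ Z^27, C_2 ≅ Z^18.

∂_1: C_1 → C_0 maps an edge to its endpoints' difference, ∂[p,q] = q − p.
As a 9×27 matrix over Z this has rank 8, with invariant factors (1,1,1,1,1,1,1,1).

Boundary ∂_2: C_2 → C_1 acts by ∂[p,q,r] = [q,r] − [p,r] + [p,q]. For instance
  ∂aeg = eg − ag + ae,
  ∂cdh = dh − ch + cd.
The resulting 27×18 matrix has rank 18, and its Smith normal form has invariant factors (1,1,1,1,1,1,1,1,1,1,1,1,1,1,1,1,1,2).

From H_k ≅ ker(∂_k) / im(∂_{k+1}) we obtain:

  H_0: rank C_0 − rank ∂_1 = 9 − 8 = 1, and the invariant factors of ∂_1 are all 1, so H_0 = Z.
  H_1: rank ker ∂_1 − rank ∂_2 = (27 − 8) − 18 = 1, and ∂_2 has invariant factor 2 > 1, so H_1 = Z ⊕ Z_2.
  H_2: rank ker ∂_2 − rank ∂_3 = (18 − 18) − 0 = 0, and there is no ∂_3, so H_2 = 0.

(K is a triangulation of the Klein bottle.)

H_0 = Z,  H_1 = Z ⊕ Z_2,  H_2 = 0.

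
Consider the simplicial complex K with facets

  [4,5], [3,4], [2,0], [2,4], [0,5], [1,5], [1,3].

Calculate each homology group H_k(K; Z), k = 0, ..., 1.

K has 6 vertices, 7 edges.
rank ∂_0 = 0, rank ∂_1 = 5 ⇒ b_0 = 6 − 0 − 5 = 1; all invariant factors of ∂_1 are 1 so no torsion. So H_0 = Z.
rank ∂_1 = 5, rank ∂_2 = 0 ⇒ b_1 = 7 − 5 − 0 = 2. So H_1 = Z^2.

H_0 ≅ Z,  H_1 ≅ Z^2.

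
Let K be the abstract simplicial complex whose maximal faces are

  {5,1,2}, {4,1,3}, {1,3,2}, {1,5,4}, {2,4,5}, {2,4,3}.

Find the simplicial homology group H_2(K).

Take the total order 1 < 2 < 3 < 4 < 5 on the vertex set. Then K (dimension 2) consists of the simplices:

  0-simplices (5): [1], [2], [3], [4], [5]
  1-simplices (9): [1,2], [1,3], [1,4], [1,5], [2,3], [2,4], [2,5], [3,4], [4,5]
  2-simplices (6): [1,2,3], [1,2,5], [1,3,4], [1,4,5], [2,3,4], [2,4,5]

so the chain groups are C_0 ≅ Z^5, C_1 ≅ Z^9, C_2 ≅ Z^6.

∂_1: C_1 → C_0 sends each edge [p,q] (with p < q) to q − p. For instance
  ∂[4,5] = [5] − [4].
The resulting 5×9 matrix has rank 4, and its Smith normal form has invariant factors (1,1,1,1).

∂_2: C_2 → C_1 acts by ∂[p,q,r] = [q,r] − [p,r] + [p,q]. For instance
  ∂[1,4,5] = [4,5] − [1,5] + [1,4],
  ∂[1,2,5] = [2,5] − [1,5] + [1,2].
The resulting 9×6 matrix has rank 5, and its Smith normal form has invariant factors (1,1,1,1,1).

Reading off H_k = ker ∂_k / im ∂_{k+1}:

  H_2: rank ker ∂_2 − rank ∂_3 = (6 − 5) − 0 = 1, and there is no ∂_3, so H_2 ≅ Z.

H_2 = Z.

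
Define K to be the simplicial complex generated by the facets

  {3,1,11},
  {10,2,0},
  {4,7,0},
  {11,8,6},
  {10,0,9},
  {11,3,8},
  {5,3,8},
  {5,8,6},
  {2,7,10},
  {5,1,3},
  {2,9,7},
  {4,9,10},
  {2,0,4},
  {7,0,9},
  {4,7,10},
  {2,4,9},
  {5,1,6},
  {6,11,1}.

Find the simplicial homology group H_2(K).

Take the total order 0 < 1 < 2 < 3 < 4 < 5 < 6 < 7 < 8 < 9 < 10 < 11 on the vertex set. Then K (dimension 2) consists of the simplices:

  0-simplices (12): [0], [1], [2], [3], [4], [5], [6], [7], [8], [9], [10], [11]
  1-simplices (27): (27 of them)
  2-simplices (18): (18 of them)

Hence C_0 ≅ Z^12, C_1 ≅ Z^27, C_2 ≅ Z^18.

∂_1: C_1 → C_0 is given by ∂[p,q] = [q] − [p].
The resulting 12×27 matrix has rank 10, and its Smith normal form has invariant factors (1,1,1,1,1,1,1,1,1,1).

∂_2: C_2 → C_1 acts by ∂[p,q,r] = [q,r] − [p,r] + [p,q]. For instance
  ∂[2,7,9] = [7,9] − [2,9] + [2,7],
  ∂[0,2,4] = [2,4] − [0,4] + [0,2].
The resulting 27×18 matrix has rank 17, and its Smith normal form has invariant factors (1,1,1,1,1,1,1,1,1,1,1,1,1,1,1,1,2).

Now H_k = ker ∂_k / im ∂_{k+1}, so:

  H_2: rank ker ∂_2 − rank ∂_3 = (18 − 17) − 0 = 1, and there is no ∂_3, so H_2 ≅ Z.

(K is a triangulation of the disjoint union of the 2-sphere S^2 and the real projective plane RP^2.)

H_2 = Z.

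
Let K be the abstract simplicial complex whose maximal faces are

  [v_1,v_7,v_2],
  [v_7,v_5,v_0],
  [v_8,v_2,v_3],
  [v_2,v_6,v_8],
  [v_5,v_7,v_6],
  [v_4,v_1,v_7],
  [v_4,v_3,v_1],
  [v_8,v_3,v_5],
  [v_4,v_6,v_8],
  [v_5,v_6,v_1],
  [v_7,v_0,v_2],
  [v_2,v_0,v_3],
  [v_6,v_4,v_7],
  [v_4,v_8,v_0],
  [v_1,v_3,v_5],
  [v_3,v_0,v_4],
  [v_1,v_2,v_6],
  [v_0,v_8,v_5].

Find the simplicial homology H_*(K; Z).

H_0 = Z,  H_1 = Z ⊕ Z_2,  H_2 = 0.

Take the total order v_0 < v_1 < v_2 < v_3 < v_4 < v_5 < v_6 < v_7 < v_8 on the vertex set. Then K (dimension 2) consists of the simplices:

  0-simplices (9): [v_0], [v_1], [v_2], [v_3], [v_4], [v_5], [v_6], [v_7], [v_8]
  1-simplices (27): (27 of them)
  2-simplices (18): (18 of them)

so the chain groups are C_0 ≅ Z^9, C_1 ≅ Z^27, C_2 ≅ Z^18.

Boundary ∂_1: C_1 → C_0 maps an edge to its endpoints' difference, ∂[p,q] = q − p. For instance
  ∂[v_1,v_2] = [v_2] − [v_1].
This gives a 9×27 integer matrix of rank 8; reducing to Smith normal form yields diagonal entries (1,1,1,1,1,1,1,1).

∂_2: C_2 → C_1 sends each 2-simplex [p,q,r] to [q,r] − [p,r] + [p,q]. For instance
  ∂[v_1,v_2,v_6] = [v_2,v_6] − [v_1,v_6] + [v_1,v_2],
  ∂[v_0,v_5,v_7] = [v_5,v_7] − [v_0,v_7] + [v_0,v_5].
The resulting 27×18 matrix has rank 18, and its Smith normal form has invariant factors (1,1,1,1,1,1,1,1,1,1,1,1,1,1,1,1,1,2).

From H_k ≅ ker(∂_k) / im(∂_{k+1}) we obtain:

  H_0: rank C_0 − rank ∂_1 = 9 − 8 = 1, and the invariant factors of ∂_1 are all 1, so H_0 = Z.
  H_1: rank ker ∂_1 − rank ∂_2 = (27 − 8) − 18 = 1, and ∂_2 has invariant factor 2 > 1, so H_1 = Z ⊕ Z_2.
  H_2: rank ker ∂_2 − rank ∂_3 = (18 − 18) − 0 = 0, and there is no ∂_3, so H_2 = 0.

As a check, the Euler characteristic is 9 − 27 + 18 = 0, which agrees with 1 − 1 + 0 = 0.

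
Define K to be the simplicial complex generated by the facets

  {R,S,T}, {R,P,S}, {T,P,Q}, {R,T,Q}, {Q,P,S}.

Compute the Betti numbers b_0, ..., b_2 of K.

Fix the vertex order P < Q < R < S < T and write every simplex with vertices in increasing order. Then dim K = 2 and the simplices of K are:

  0-simplices (5): P, Q, R, S, T
  1-simplices (10): PQ, PR, PS, PT, QR, QS, QT, RS, RT, ST
  2-simplices (5): PQS, PQT, PRS, QRT, RST

Hence C_0 ≅ Z^5, C_1 ≅ Z^10, C_2 ≅ Z^5.

Boundary ∂_1: C_1 → C_0 maps an edge to its endpoints' difference, ∂[p,q] = q − p.
This gives a 5×10 integer matrix of rank 4; reducing to Smith normal form yields diagonal entries (1,1,1,1).

∂_2: C_2 → C_1 acts by ∂[p,q,r] = [q,r] − [p,r] + [p,q]. For instance
  ∂PRS = RS − PS + PR,
  ∂RST = ST − RT + RS.
The resulting 10×5 matrix has rank 5, and its Smith normal form has invariant factors (1,1,1,1,1).

Reading off H_k = ker ∂_k / im ∂_{k+1}:

  H_0: rank C_0 − rank ∂_1 = 5 − 4 = 1, and the invariant factors of ∂_1 are all 1, so H_0 = Z.
  H_1: rank ker ∂_1 − rank ∂_2 = (10 − 4) − 5 = 1, and the invariant factors of ∂_2 are all 1, so H_1 = Z.
  H_2: rank ker ∂_2 − rank ∂_3 = (5 − 5) − 0 = 0, and there is no ∂_3, so H_2 = 0.

Hence the Betti numbers are b_0 = 1, b_1 = 1, b_2 = 0.

b_0 = 1, b_1 = 1, b_2 = 0.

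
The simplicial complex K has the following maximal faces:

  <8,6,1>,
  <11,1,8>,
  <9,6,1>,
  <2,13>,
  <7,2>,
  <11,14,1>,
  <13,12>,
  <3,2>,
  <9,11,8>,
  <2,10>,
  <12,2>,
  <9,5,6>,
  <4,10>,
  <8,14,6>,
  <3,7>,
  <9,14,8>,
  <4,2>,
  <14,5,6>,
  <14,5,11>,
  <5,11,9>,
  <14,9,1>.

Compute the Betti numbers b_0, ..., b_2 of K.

We work with the vertex ordering 1 < 2 < 3 < 4 < 5 < 6 < 7 < 8 < 9 < 10 < 11 < 12 < 13 < 14. The simplices of K, each written with vertices in increasing order, are:

  0-simplices (14): [1], [2], [3], [4], [5], [6], [7], [8], [9], [10], [11], [12], [13], [14]
  1-simplices (27): (27 of them)
  2-simplices (12): [1,6,8], [1,6,9], [1,8,11], [1,9,14], [1,11,14], [5,6,9], [5,6,14], [5,9,11], [5,11,14], [6,8,14], [8,9,11], [8,9,14]

giving chain groups C_0 ≅ Z^14, C_1 ≅ Z^27, C_2 ≅ Z^12.

∂_1: C_1 → C_0 maps an edge to its endpoints' difference, ∂[p,q] = q − p.
This gives a 14×27 integer matrix of rank 12; reducing to Smith normal form yields diagonal entries (1,1,1,1,1,1,1,1,1,1,1,1).

Boundary ∂_2: C_2 → C_1 sends each 2-simplex [p,q,r] to [q,r] − [p,r] + [p,q]. For instance
  ∂[1,9,14] = [9,14] − [1,14] + [1,9],
  ∂[1,6,8] = [6,8] − [1,8] + [1,6].
As a 27×12 matrix over Z this has rank 12, with invariant factors (1,1,1,1,1,1,1,1,1,1,1,2).

Reading off H_k = ker ∂_k / im ∂_{k+1}:

  H_0: rank C_0 − rank ∂_1 = 14 − 12 = 2, and the invariant factors of ∂_1 are all 1, so H_0 = Z^2.
  H_1: rank ker ∂_1 − rank ∂_2 = (27 − 12) − 12 = 3, and ∂_2 has invariant factor 2 > 1, so H_1 = Z^3 ⊕ Z_2.
  H_2: rank ker ∂_2 − rank ∂_3 = (12 − 12) − 0 = 0, and there is no ∂_3, so H_2 = 0.

Hence the Betti numbers are b_0 = 2, b_1 = 3, b_2 = 0.

b_0 = 2, b_1 = 3, b_2 = 0.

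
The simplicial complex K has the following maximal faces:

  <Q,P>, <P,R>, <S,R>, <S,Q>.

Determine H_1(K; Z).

Take the total order P < Q < R < S on the vertex set. Then K (dimension 1) consists of the simplices:

  0-simplices (4): P, Q, R, S
  1-simplices (4): PQ, PR, QS, RS

Hence C_0 ≅ Z^4, C_1 ≅ Z^4.

Boundary ∂_1: C_1 → C_0 maps an edge to its endpoints' difference, ∂[p,q] = q − p. For instance
  ∂PR = R − P.
As a 4×4 matrix over Z this has rank 3, with invariant factors (1,1,1).

Now H_k = ker ∂_k / im ∂_{k+1}, so:

  H_1: rank ker ∂_1 − rank ∂_2 = (4 − 3) − 0 = 1, and there is no ∂_2, so H_1 ≅ Z.

H_1 = Z.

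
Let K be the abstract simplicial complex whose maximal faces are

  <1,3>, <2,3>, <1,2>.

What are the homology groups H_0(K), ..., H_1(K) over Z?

H_0 = Z,  H_1 = Z.

Order the vertices as 1 < 2 < 3. Listing each simplex with vertices in this order, K has dimension 1 with simplices:

  0-simplices (3): [1], [2], [3]
  1-simplices (3): [1,2], [1,3], [2,3]

giving chain groups C_0 ≅ Z^3, C_1 ≅ Z^3.

The boundary map ∂_1: C_1 → C_0 is given by ∂[p,q] = [q] − [p]. For instance
  ∂[2,3] = [3] − [2].
The resulting 3×3 matrix has rank 2, and its Smith normal form has invariant factors (1,1).

Computing H_k = (kernel of ∂_k) / (image of ∂_{k+1}):

  H_0: rank C_0 − rank ∂_1 = 3 − 2 = 1, and the invariant factors of ∂_1 are all 1, so H_0 = Z.
  H_1: rank ker ∂_1 − rank ∂_2 = (3 − 2) − 0 = 1, and there is no ∂_2, so H_1 = Z.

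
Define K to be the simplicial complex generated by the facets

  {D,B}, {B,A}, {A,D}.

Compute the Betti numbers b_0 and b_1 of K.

Order the vertices as A < B < D. Listing each simplex with vertices in this order, K has dimension 1 with simplices:

  0-simplices (3): A, B, D
  1-simplices (3): AB, AD, BD

so the chain groups are C_0 ≅ Z^3, C_1 ≅ Z^3.

The boundary map ∂_1: C_1 → C_0 sends each edge [p,q] (with p < q) to q − p. For instance
  ∂AD = D − A.
As a 3×3 matrix over Z this has rank 2, with invariant factors (1,1).

Now H_k = ker ∂_k / im ∂_{k+1}, so:

  H_0: rank C_0 − rank ∂_1 = 3 − 2 = 1, and the invariant factors of ∂_1 are all 1, so H_0 = Z.
  H_1: rank ker ∂_1 − rank ∂_2 = (3 − 2) − 0 = 1, and there is no ∂_2, so H_1 = Z.

(K is a triangulation of the circle S^1.)

Hence the Betti numbers are b_0 = 1, b_1 = 1.

b_0 = 1, b_1 = 1.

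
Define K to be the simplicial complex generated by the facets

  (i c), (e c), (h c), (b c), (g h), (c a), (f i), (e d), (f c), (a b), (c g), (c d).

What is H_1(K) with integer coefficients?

H_1 = Z^4.

K has 9 vertices, 12 edges.
rank ∂_1 = 8, rank ∂_2 = 0 ⇒ b_1 = 12 − 8 − 0 = 4. So H_1 ≅ Z^4.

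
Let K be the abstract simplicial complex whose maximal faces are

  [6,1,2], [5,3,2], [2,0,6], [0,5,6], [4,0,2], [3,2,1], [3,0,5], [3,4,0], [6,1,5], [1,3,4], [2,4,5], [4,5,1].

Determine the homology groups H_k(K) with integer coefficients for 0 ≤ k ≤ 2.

H_0 = Z,  H_1 = Z/2,  H_2 = 0.

Fix the vertex order 0 < 1 < 2 < 3 < 4 < 5 < 6 and write every simplex with vertices in increasing order. Then dim K = 2 and the simplices of K are:

  0-simplices (7): [0], [1], [2], [3], [4], [5], [6]
  1-simplices (18): [0,2], [0,3], [0,4], [0,5], [0,6], [1,2], [1,3], [1,4], [1,5], [1,6], [2,3], [2,4], [2,5], [2,6], [3,4], [3,5], [4,5], [5,6]
  2-simplices (12): [0,2,4], [0,2,6], [0,3,4], [0,3,5], [0,5,6], [1,2,3], [1,2,6], [1,3,4], [1,4,5], [1,5,6], [2,3,5], [2,4,5]

so the chain groups are C_0 ≅ Z^7, C_1 ≅ Z^18, C_2 ≅ Z^12.

∂_1: C_1 → C_0 maps an edge to its endpoints' difference, ∂[p,q] = q − p. For instance
  ∂[3,4] = [4] − [3].
The 7×18 boundary matrix has rank 6 and Smith normal form diag(1,1,1,1,1,1).

The boundary map ∂_2: C_2 → C_1 acts by ∂[p,q,r] = [q,r] − [p,r] + [p,q]. For instance
  ∂[2,3,5] = [3,5] − [2,5] + [2,3],
  ∂[0,2,4] = [2,4] − [0,4] + [0,2].
As a 18×12 matrix over Z this has rank 12, with invariant factors (1,1,1,1,1,1,1,1,1,1,1,2).

Now H_k = ker ∂_k / im ∂_{k+1}, so:

  H_0: rank C_0 − rank ∂_1 = 7 − 6 = 1, and the invariant factors of ∂_1 are all 1, so H_0 = Z.
  H_1: rank ker ∂_1 − rank ∂_2 = (18 − 6) − 12 = 0, and ∂_2 has invariant factor 2 > 1, so H_1 = Z/2.
  H_2: rank ker ∂_2 − rank ∂_3 = (12 − 12) − 0 = 0, and there is no ∂_3, so H_2 = 0.

As a check, the Euler characteristic is 7 − 18 + 12 = 1, which agrees with 1 − 0 + 0 = 1.
(K is a triangulation of the real projective plane RP^2.)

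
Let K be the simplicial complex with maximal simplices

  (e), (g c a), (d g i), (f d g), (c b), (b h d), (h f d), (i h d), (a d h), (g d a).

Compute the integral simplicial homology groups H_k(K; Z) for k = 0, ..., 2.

We work with the vertex ordering a < b < c < d < e < f < g < h < i. The simplices of K, each written with vertices in increasing order, are:

  0-simplices (9): a, b, c, d, e, f, g, h, i
  1-simplices (16): ac, ad, ag, ah, bc, bd, bh, cg, df, dg, dh, di, fg, fh, gi, hi
  2-simplices (8): acg, adg, adh, bdh, dfg, dfh, dgi, dhi

giving chain groups C_0 ≅ Z^9, C_1 ≅ Z^16, C_2 ≅ Z^8.

Boundary ∂_1: C_1 → C_0 sends each edge [p,q] (with p < q) to q − p.
The 9×16 boundary matrix has rank 7 and Smith normal form diag(1,1,1,1,1,1,1).

∂_2: C_2 → C_1 acts by ∂[p,q,r] = [q,r] − [p,r] + [p,q]. For instance
  ∂dgi = gi − di + dg,
  ∂dfg = fg − dg + df.
The 16×8 boundary matrix has rank 8 and Smith normal form diag(1,1,1,1,1,1,1,1).

From H_k ≅ ker(∂_k) / im(∂_{k+1}) we obtain:

  H_0: rank C_0 − rank ∂_1 = 9 − 7 = 2, and the invariant factors of ∂_1 are all 1, so H_0 ≅ Z^2.
  H_1: rank ker ∂_1 − rank ∂_2 = (16 − 7) − 8 = 1, and the invariant factors of ∂_2 are all 1, so H_1 ≅ Z.
  H_2: rank ker ∂_2 − rank ∂_3 = (8 − 8) − 0 = 0, and there is no ∂_3, so H_2 ≅ 0.

H_0 ≅ Z^2,  H_1 ≅ Z,  H_2 = 0.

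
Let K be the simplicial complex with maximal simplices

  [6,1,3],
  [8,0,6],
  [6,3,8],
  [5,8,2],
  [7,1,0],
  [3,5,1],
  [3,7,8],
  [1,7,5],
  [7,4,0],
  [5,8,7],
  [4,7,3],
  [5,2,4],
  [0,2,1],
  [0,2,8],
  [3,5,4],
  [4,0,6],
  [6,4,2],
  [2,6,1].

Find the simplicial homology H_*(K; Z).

Take the total order 0 < 1 < 2 < 3 < 4 < 5 < 6 < 7 < 8 on the vertex set. Then K (dimension 2) consists of the simplices:

  0-simplices (9): [0], [1], [2], [3], [4], [5], [6], [7], [8]
  1-simplices (27): (27 of them)
  2-simplices (18): [0,1,2], [0,1,7], [0,2,8], [0,4,6], [0,4,7], [0,6,8], [1,2,6], [1,3,5], [1,3,6], [1,5,7], [2,4,5], [2,4,6], [2,5,8], [3,4,5], [3,4,7], [3,6,8], [3,7,8], [5,7,8]

Hence C_0 ≅ Z^9, C_1 ≅ Z^27, C_2 ≅ Z^18.

The boundary map ∂_1: C_1 → C_0 is given by ∂[p,q] = [q] − [p]. For instance
  ∂[0,6] = [6] − [0].
The 9×27 boundary matrix has rank 8 and Smith normal form diag(1,1,1,1,1,1,1,1).

∂_2: C_2 → C_1 sends each 2-simplex [p,q,r] to [q,r] − [p,r] + [p,q]. For instance
  ∂[3,7,8] = [7,8] − [3,8] + [3,7],
  ∂[3,6,8] = [6,8] − [3,8] + [3,6].
The 27×18 boundary matrix has rank 18 and Smith normal form diag(1,1,1,1,1,1,1,1,1,1,1,1,1,1,1,1,1,2).

Computing H_k = (kernel of ∂_k) / (image of ∂_{k+1}):

  H_0: rank C_0 − rank ∂_1 = 9 − 8 = 1, and the invariant factors of ∂_1 are all 1, so H_0 ≅ Z.
  H_1: rank ker ∂_1 − rank ∂_2 = (27 − 8) − 18 = 1, and ∂_2 has invariant factor 2 > 1, so H_1 ≅ Z ⊕ Z/2Z.
  H_2: rank ker ∂_2 − rank ∂_3 = (18 − 18) − 0 = 0, and there is no ∂_3, so H_2 ≅ 0.

As a check, the Euler characteristic is 9 − 27 + 18 = 0, which agrees with 1 − 1 + 0 = 0.
(K is a triangulation of the Klein bottle.)

H_0 = Z,  H_1 = Z ⊕ Z/2Z,  H_2 = 0.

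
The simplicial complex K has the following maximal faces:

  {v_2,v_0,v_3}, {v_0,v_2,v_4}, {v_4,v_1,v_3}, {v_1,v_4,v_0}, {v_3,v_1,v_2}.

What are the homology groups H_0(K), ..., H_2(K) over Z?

Take the total order v_0 < v_1 < v_2 < v_3 < v_4 on the vertex set. Then K (dimension 2) consists of the simplices:

  0-simplices (5): [v_0], [v_1], [v_2], [v_3], [v_4]
  1-simplices (10): [v_0,v_1], [v_0,v_2], [v_0,v_3], [v_0,v_4], [v_1,v_2], [v_1,v_3], [v_1,v_4], [v_2,v_3], [v_2,v_4], [v_3,v_4]
  2-simplices (5): [v_0,v_1,v_4], [v_0,v_2,v_3], [v_0,v_2,v_4], [v_1,v_2,v_3], [v_1,v_3,v_4]

giving chain groups C_0 ≅ Z^5, C_1 ≅ Z^10, C_2 ≅ Z^5.

∂_1: C_1 → C_0 sends each edge [p,q] (with p < q) to q − p. For instance
  ∂[v_0,v_1] = [v_1] − [v_0].
As a 5×10 matrix over Z this has rank 4, with invariant factors (1,1,1,1).

Boundary ∂_2: C_2 → C_1 maps a triangle to the signed sum of its edges. For instance
  ∂[v_0,v_2,v_4] = [v_2,v_4] − [v_0,v_4] + [v_0,v_2],
  ∂[v_0,v_2,v_3] = [v_2,v_3] − [v_0,v_3] + [v_0,v_2].
This gives a 10×5 integer matrix of rank 5; reducing to Smith normal form yields diagonal entries (1,1,1,1,1).

Now H_k = ker ∂_k / im ∂_{k+1}, so:

  H_0: rank C_0 − rank ∂_1 = 5 − 4 = 1, and the invariant factors of ∂_1 are all 1, so H_0 ≅ Z.
  H_1: rank ker ∂_1 − rank ∂_2 = (10 − 4) − 5 = 1, and the invariant factors of ∂_2 are all 1, so H_1 ≅ Z.
  H_2: rank ker ∂_2 − rank ∂_3 = (5 − 5) − 0 = 0, and there is no ∂_3, so H_2 ≅ 0.

H_0 = Z,  H_1 = Z,  H_2 = 0.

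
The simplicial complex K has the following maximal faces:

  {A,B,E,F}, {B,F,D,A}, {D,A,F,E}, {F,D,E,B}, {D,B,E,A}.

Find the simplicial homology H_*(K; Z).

H_0 = Z,  H_1 = 0,  H_2 = 0,  H_3 = Z.

We work with the vertex ordering A < B < D < E < F. The simplices of K, each written with vertices in increasing order, are:

  0-simplices (5): A, B, D, E, F
  1-simplices (10): AB, AD, AE, AF, BD, BE, BF, DE, DF, EF
  2-simplices (10): ABD, ABE, ABF, ADE, ADF, AEF, BDE, BDF, BEF, DEF
  3-simplices (5): ABDE, ABDF, ABEF, ADEF, BDEF

Hence C_0 ≅ Z^5, C_1 ≅ Z^10, C_2 ≅ Z^10, C_3 ≅ Z^5.

∂_1: C_1 → C_0 is given by ∂[p,q] = [q] − [p]. For instance
  ∂EF = F − E.
As a 5×10 matrix over Z this has rank 4, with invariant factors (1,1,1,1).

∂_2: C_2 → C_1 maps a triangle to the signed sum of its edges. For instance
  ∂BDF = DF − BF + BD,
  ∂ADF = DF − AF + AD.
This gives a 10×10 integer matrix of rank 6; reducing to Smith normal form yields diagonal entries (1,1,1,1,1,1).

Boundary ∂_3: C_3 → C_2 sends each 3-simplex σ to the alternating sum Σ_i (−1)^i (σ with its i-th vertex removed). For instance
  ∂ABDF = BDF − ADF + ABF − ABD,
  ∂BDEF = DEF − BEF + BDF − BDE.
The 10×5 boundary matrix has rank 4 and Smith normal form diag(1,1,1,1).

Computing H_k = (kernel of ∂_k) / (image of ∂_{k+1}):

  H_0: rank C_0 − rank ∂_1 = 5 − 4 = 1, and the invariant factors of ∂_1 are all 1, so H_0 ≅ Z.
  H_1: rank ker ∂_1 − rank ∂_2 = (10 − 4) − 6 = 0, and the invariant factors of ∂_2 are all 1, so H_1 ≅ 0.
  H_2: rank ker ∂_2 − rank ∂_3 = (10 − 6) − 4 = 0, and the invariant factors of ∂_3 are all 1, so H_2 ≅ 0.
  H_3: rank ker ∂_3 − rank ∂_4 = (5 − 4) − 0 = 1, and there is no ∂_4, so H_3 ≅ Z.

(K is a triangulation of the 3-sphere S^3.)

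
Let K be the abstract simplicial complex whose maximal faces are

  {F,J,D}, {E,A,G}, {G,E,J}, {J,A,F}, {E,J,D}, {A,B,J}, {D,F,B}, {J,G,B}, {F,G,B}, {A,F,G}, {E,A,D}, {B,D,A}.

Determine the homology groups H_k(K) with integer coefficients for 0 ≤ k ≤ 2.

K has 7 vertices, 18 edges, 12 triangles.
rank ∂_0 = 0, rank ∂_1 = 6 ⇒ b_0 = 7 − 0 − 6 = 1; all invariant factors of ∂_1 are 1 so no torsion. So H_0 = Z.
rank ∂_1 = 6, rank ∂_2 = 12 ⇒ b_1 = 18 − 6 − 12 = 0; ∂_2 has invariant factor(s) [2] giving torsion. So H_1 = Z_2.
rank ∂_2 = 12, rank ∂_3 = 0 ⇒ b_2 = 12 − 12 − 0 = 0. So H_2 = 0.

H_0 ≅ Z,  H_1 ≅ Z_2,  H_2 = 0.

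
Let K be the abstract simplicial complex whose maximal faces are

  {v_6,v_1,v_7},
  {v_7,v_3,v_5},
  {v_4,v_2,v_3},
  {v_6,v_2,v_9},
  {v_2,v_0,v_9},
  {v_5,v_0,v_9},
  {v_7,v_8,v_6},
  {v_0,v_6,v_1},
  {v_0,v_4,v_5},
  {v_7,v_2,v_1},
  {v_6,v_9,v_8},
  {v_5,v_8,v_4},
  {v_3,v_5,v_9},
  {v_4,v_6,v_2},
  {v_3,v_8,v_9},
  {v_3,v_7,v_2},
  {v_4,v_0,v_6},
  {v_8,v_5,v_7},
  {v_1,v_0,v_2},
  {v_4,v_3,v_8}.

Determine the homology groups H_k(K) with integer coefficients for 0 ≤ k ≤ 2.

H_0 ≅ Z,  H_1 ≅ Z ⊕ Z/2Z,  H_2 = 0.

K has 10 vertices, 30 edges, 20 triangles.
rank ∂_0 = 0, rank ∂_1 = 9 ⇒ b_0 = 10 − 0 − 9 = 1; all invariant factors of ∂_1 are 1 so no torsion. So H_0 ≅ Z.
rank ∂_1 = 9, rank ∂_2 = 20 ⇒ b_1 = 30 − 9 − 20 = 1; ∂_2 has invariant factor(s) [2] giving torsion. So H_1 ≅ Z ⊕ Z/2Z.
rank ∂_2 = 20, rank ∂_3 = 0 ⇒ b_2 = 20 − 20 − 0 = 0. So H_2 ≅ 0.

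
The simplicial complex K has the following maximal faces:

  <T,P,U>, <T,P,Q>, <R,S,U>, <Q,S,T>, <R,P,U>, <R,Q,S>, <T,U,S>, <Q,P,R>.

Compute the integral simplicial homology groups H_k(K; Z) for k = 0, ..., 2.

H_0 = Z,  H_1 = 0,  H_2 = Z.

Take the total order P < Q < R < S < T < U on the vertex set. Then K (dimension 2) consists of the simplices:

  0-simplices (6): P, Q, R, S, T, U
  1-simplices (12): PQ, PR, PT, PU, QR, QS, QT, RS, RU, ST, SU, TU
  2-simplices (8): PQR, PQT, PRU, PTU, QRS, QST, RSU, STU

so the chain groups are C_0 ≅ Z^6, C_1 ≅ Z^12, C_2 ≅ Z^8.

Boundary ∂_1: C_1 → C_0 maps an edge to its endpoints' difference, ∂[p,q] = q − p. For instance
  ∂PU = U − P.
The resulting 6×12 matrix has rank 5, and its Smith normal form has invariant factors (1,1,1,1,1).

Boundary ∂_2: C_2 → C_1 maps a triangle to the signed sum of its edges. For instance
  ∂QST = ST − QT + QS,
  ∂QRS = RS − QS + QR.
The 12×8 boundary matrix has rank 7 and Smith normal form diag(1,1,1,1,1,1,1).

From H_k ≅ ker(∂_k) / im(∂_{k+1}) we obtain:

  H_0: rank C_0 − rank ∂_1 = 6 − 5 = 1, and the invariant factors of ∂_1 are all 1, so H_0 ≅ Z.
  H_1: rank ker ∂_1 − rank ∂_2 = (12 − 5) − 7 = 0, and the invariant factors of ∂_2 are all 1, so H_1 ≅ 0.
  H_2: rank ker ∂_2 − rank ∂_3 = (8 − 7) − 0 = 1, and there is no ∂_3, so H_2 ≅ Z.

As a check, the Euler characteristic is 6 − 12 + 8 = 2, which agrees with 1 − 0 + 1 = 2.
(K is a triangulation of the 2-sphere S^2.)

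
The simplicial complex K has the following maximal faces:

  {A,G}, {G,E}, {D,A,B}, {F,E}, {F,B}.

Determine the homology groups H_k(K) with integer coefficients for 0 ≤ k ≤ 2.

H_0 ≅ Z,  H_1 ≅ Z,  H_2 = 0.

Order the vertices as A < B < D < E < F < G. Listing each simplex with vertices in this order, K has dimension 2 with simplices:

  0-simplices (6): A, B, D, E, F, G
  1-simplices (7): AB, AD, AG, BD, BF, EF, EG
  2-simplices (1): ABD

so the chain groups are C_0 ≅ Z^6, C_1 ≅ Z^7, C_2 ≅ Z^1.

The boundary map ∂_1: C_1 → C_0 sends each edge [p,q] (with p < q) to q − p. For instance
  ∂EG = G − E.
The resulting 6×7 matrix has rank 5, and its Smith normal form has invariant factors (1,1,1,1,1).

The boundary map ∂_2: C_2 → C_1 sends each 2-simplex [p,q,r] to [q,r] − [p,r] + [p,q]. For instance
  ∂ABD = BD − AD + AB.
The 7×1 boundary matrix has rank 1 and Smith normal form diag(1).

From H_k ≅ ker(∂_k) / im(∂_{k+1}) we obtain:

  H_0: rank C_0 − rank ∂_1 = 6 − 5 = 1, and the invariant factors of ∂_1 are all 1, so H_0 = Z.
  H_1: rank ker ∂_1 − rank ∂_2 = (7 − 5) − 1 = 1, and the invariant factors of ∂_2 are all 1, so H_1 = Z.
  H_2: rank ker ∂_2 − rank ∂_3 = (1 − 1) − 0 = 0, and there is no ∂_3, so H_2 = 0.

As a check, the Euler characteristic is 6 − 7 + 1 = 0, which agrees with 1 − 1 + 0 = 0.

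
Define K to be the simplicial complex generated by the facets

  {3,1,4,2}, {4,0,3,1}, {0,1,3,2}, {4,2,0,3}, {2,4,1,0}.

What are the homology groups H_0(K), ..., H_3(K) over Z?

H_0 ≅ Z,  H_1 = 0,  H_2 = 0,  H_3 ≅ Z.

K has 5 vertices, 10 edges, 10 triangles, 5 3-simplices.
rank ∂_0 = 0, rank ∂_1 = 4 ⇒ b_0 = 5 − 0 − 4 = 1; all invariant factors of ∂_1 are 1 so no torsion. So H_0 ≅ Z.
rank ∂_1 = 4, rank ∂_2 = 6 ⇒ b_1 = 10 − 4 − 6 = 0; all invariant factors of ∂_2 are 1 so no torsion. So H_1 ≅ 0.
rank ∂_2 = 6, rank ∂_3 = 4 ⇒ b_2 = 10 − 6 − 4 = 0; all invariant factors of ∂_3 are 1 so no torsion. So H_2 ≅ 0.
rank ∂_3 = 4, rank ∂_4 = 0 ⇒ b_3 = 5 − 4 − 0 = 1. So H_3 ≅ Z.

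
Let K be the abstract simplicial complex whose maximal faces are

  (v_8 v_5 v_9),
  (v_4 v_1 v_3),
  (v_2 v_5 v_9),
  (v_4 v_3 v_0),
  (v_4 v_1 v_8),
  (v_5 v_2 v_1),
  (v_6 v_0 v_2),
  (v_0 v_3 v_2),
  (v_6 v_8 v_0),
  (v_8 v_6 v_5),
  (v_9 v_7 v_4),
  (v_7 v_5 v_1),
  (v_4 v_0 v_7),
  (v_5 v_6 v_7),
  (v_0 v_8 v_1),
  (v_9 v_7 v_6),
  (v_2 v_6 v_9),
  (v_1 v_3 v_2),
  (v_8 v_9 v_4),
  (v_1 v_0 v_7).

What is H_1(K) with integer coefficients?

H_1 ≅ Z ⊕ Z/2.

Take the total order v_0 < v_1 < v_2 < v_3 < v_4 < v_5 < v_6 < v_7 < v_8 < v_9 on the vertex set. Then K (dimension 2) consists of the simplices:

  0-simplices (10): [v_0], [v_1], [v_2], [v_3], [v_4], [v_5], [v_6], [v_7], [v_8], [v_9]
  1-simplices (30): (30 of them)
  2-simplices (20): (20 of them)

giving chain groups C_0 ≅ Z^10, C_1 ≅ Z^30, C_2 ≅ Z^20.

Boundary ∂_1: C_1 → C_0 is given by ∂[p,q] = [q] − [p]. For instance
  ∂[v_2,v_5] = [v_5] − [v_2].
As a 10×30 matrix over Z this has rank 9, with invariant factors (1,1,1,1,1,1,1,1,1).

Boundary ∂_2: C_2 → C_1 sends each 2-simplex [p,q,r] to [q,r] − [p,r] + [p,q]. For instance
  ∂[v_5,v_6,v_7] = [v_6,v_7] − [v_5,v_7] + [v_5,v_6],
  ∂[v_0,v_1,v_8] = [v_1,v_8] − [v_0,v_8] + [v_0,v_1].
This gives a 30×20 integer matrix of rank 20; reducing to Smith normal form yields diagonal entries (1,1,1,1,1,1,1,1,1,1,1,1,1,1,1,1,1,1,1,2).

From H_k ≅ ker(∂_k) / im(∂_{k+1}) we obtain:

  H_1: rank ker ∂_1 − rank ∂_2 = (30 − 9) − 20 = 1, and ∂_2 has invariant factor 2 > 1, so H_1 ≅ Z ⊕ Z/2.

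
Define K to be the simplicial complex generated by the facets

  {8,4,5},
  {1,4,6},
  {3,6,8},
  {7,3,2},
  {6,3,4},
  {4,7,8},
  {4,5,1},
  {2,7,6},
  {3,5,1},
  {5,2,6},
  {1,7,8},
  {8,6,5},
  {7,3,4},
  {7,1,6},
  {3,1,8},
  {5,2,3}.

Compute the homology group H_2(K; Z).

H_2 ≅ Z.

Order the vertices as 1 < 2 < 3 < 4 < 5 < 6 < 7 < 8. Listing each simplex with vertices in this order, K has dimension 2 with simplices:

  0-simplices (8): [1], [2], [3], [4], [5], [6], [7], [8]
  1-simplices (24): (24 of them)
  2-simplices (16): [1,3,5], [1,3,8], [1,4,5], [1,4,6], [1,6,7], [1,7,8], [2,3,5], [2,3,7], [2,5,6], [2,6,7], [3,4,6], [3,4,7], [3,6,8], [4,5,8], [4,7,8], [5,6,8]

Hence C_0 ≅ Z^8, C_1 ≅ Z^24, C_2 ≅ Z^16.

Boundary ∂_1: C_1 → C_0 is given by ∂[p,q] = [q] − [p]. For instance
  ∂[6,8] = [8] − [6].
As a 8×24 matrix over Z this has rank 7, with invariant factors (1,1,1,1,1,1,1).

The boundary map ∂_2: C_2 → C_1 sends each 2-simplex [p,q,r] to [q,r] − [p,r] + [p,q]. For instance
  ∂[3,4,6] = [4,6] − [3,6] + [3,4],
  ∂[2,3,5] = [3,5] − [2,5] + [2,3].
The resulting 24×16 matrix has rank 15, and its Smith normal form has invariant factors (1,1,1,1,1,1,1,1,1,1,1,1,1,1,1).

Now H_k = ker ∂_k / im ∂_{k+1}, so:

  H_2: rank ker ∂_2 − rank ∂_3 = (16 − 15) − 0 = 1, and there is no ∂_3, so H_2 ≅ Z.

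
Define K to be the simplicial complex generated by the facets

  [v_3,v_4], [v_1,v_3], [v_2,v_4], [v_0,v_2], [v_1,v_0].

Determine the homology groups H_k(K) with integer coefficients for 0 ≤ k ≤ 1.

Fix the vertex order v_0 < v_1 < v_2 < v_3 < v_4 and write every simplex with vertices in increasing order. Then dim K = 1 and the simplices of K are:

  0-simplices (5): [v_0], [v_1], [v_2], [v_3], [v_4]
  1-simplices (5): [v_0,v_1], [v_0,v_2], [v_1,v_3], [v_2,v_4], [v_3,v_4]

so the chain groups are C_0 ≅ Z^5, C_1 ≅ Z^5.

The boundary map ∂_1: C_1 → C_0 is given by ∂[p,q] = [q] − [p].
As a 5×5 matrix over Z this has rank 4, with invariant factors (1,1,1,1).

Reading off H_k = ker ∂_k / im ∂_{k+1}:

  H_0: rank C_0 − rank ∂_1 = 5 − 4 = 1, and the invariant factors of ∂_1 are all 1, so H_0 = Z.
  H_1: rank ker ∂_1 − rank ∂_2 = (5 − 4) − 0 = 1, and there is no ∂_2, so H_1 = Z.

(K is a triangulation of the circle S^1.)

H_0 = Z,  H_1 = Z.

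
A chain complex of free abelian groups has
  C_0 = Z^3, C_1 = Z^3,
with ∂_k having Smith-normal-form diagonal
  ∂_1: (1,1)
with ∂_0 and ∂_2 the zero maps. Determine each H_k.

H_0 ≅ Z,  H_1 ≅ Z.

H_0: b_0 = 3 − 0 − 2 = 1; torsion from ∂_1 factors > 1: none. So H_0 ≅ Z.
H_1: b_1 = 3 − 2 − 0 = 1; torsion from ∂_2 factors > 1: none. So H_1 ≅ Z.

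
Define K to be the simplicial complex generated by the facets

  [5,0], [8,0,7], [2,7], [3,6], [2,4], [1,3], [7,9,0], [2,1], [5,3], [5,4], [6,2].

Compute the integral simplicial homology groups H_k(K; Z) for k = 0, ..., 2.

We work with the vertex ordering 0 < 1 < 2 < 3 < 4 < 5 < 6 < 7 < 8 < 9. The simplices of K, each written with vertices in increasing order, are:

  0-simplices (10): [0], [1], [2], [3], [4], [5], [6], [7], [8], [9]
  1-simplices (14): [0,5], [0,7], [0,8], [0,9], [1,2], [1,3], [2,4], [2,6], [2,7], [3,5], [3,6], [4,5], [7,8], [7,9]
  2-simplices (2): [0,7,8], [0,7,9]

giving chain groups C_0 ≅ Z^10, C_1 ≅ Z^14, C_2 ≅ Z^2.

The boundary map ∂_1: C_1 → C_0 is given by ∂[p,q] = [q] − [p]. For instance
  ∂[2,7] = [7] − [2].
The 10×14 boundary matrix has rank 9 and Smith normal form diag(1,1,1,1,1,1,1,1,1).

Boundary ∂_2: C_2 → C_1 acts by ∂[p,q,r] = [q,r] − [p,r] + [p,q]. For instance
  ∂[0,7,9] = [7,9] − [0,9] + [0,7],
  ∂[0,7,8] = [7,8] − [0,8] + [0,7].
As a 14×2 matrix over Z this has rank 2, with invariant factors (1,1).

Computing H_k = (kernel of ∂_k) / (image of ∂_{k+1}):

  H_0: rank C_0 − rank ∂_1 = 10 − 9 = 1, and the invariant factors of ∂_1 are all 1, so H_0 ≅ Z.
  H_1: rank ker ∂_1 − rank ∂_2 = (14 − 9) − 2 = 3, and the invariant factors of ∂_2 are all 1, so H_1 ≅ Z^3.
  H_2: rank ker ∂_2 − rank ∂_3 = (2 − 2) − 0 = 0, and there is no ∂_3, so H_2 ≅ 0.

H_0 ≅ Z,  H_1 ≅ Z^3,  H_2 = 0.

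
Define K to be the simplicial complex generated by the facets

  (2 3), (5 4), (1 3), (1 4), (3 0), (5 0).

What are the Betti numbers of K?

Order the vertices as 0 < 1 < 2 < 3 < 4 < 5. Listing each simplex with vertices in this order, K has dimension 1 with simplices:

  0-simplices (6): [0], [1], [2], [3], [4], [5]
  1-simplices (6): [0,3], [0,5], [1,3], [1,4], [2,3], [4,5]

giving chain groups C_0 ≅ Z^6, C_1 ≅ Z^6.

∂_1: C_1 → C_0 maps an edge to its endpoints' difference, ∂[p,q] = q − p. For instance
  ∂[0,5] = [5] − [0].
As a 6×6 matrix over Z this has rank 5, with invariant factors (1,1,1,1,1).

Computing H_k = (kernel of ∂_k) / (image of ∂_{k+1}):

  H_0: rank C_0 − rank ∂_1 = 6 − 5 = 1, and the invariant factors of ∂_1 are all 1, so H_0 ≅ Z.
  H_1: rank ker ∂_1 − rank ∂_2 = (6 − 5) − 0 = 1, and there is no ∂_2, so H_1 ≅ Z.

As a check, the Euler characteristic is 6 − 6 = 0, which agrees with 1 − 1 = 0.

Hence the Betti numbers are b_0 = 1, b_1 = 1.

b_0 = 1, b_1 = 1.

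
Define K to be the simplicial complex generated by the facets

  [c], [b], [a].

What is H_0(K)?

K has 3 vertices.
rank ∂_0 = 0, rank ∂_1 = 0 ⇒ b_0 = 3 − 0 − 0 = 3. So H_0 ≅ Z^3.

H_0 = Z^3.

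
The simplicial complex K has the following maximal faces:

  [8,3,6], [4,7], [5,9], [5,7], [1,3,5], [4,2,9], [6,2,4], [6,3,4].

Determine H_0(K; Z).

H_0 ≅ Z.

Fix the vertex order 1 < 2 < 3 < 4 < 5 < 6 < 7 < 8 < 9 and write every simplex with vertices in increasing order. Then dim K = 2 and the simplices of K are:

  0-simplices (9): [1], [2], [3], [4], [5], [6], [7], [8], [9]
  1-simplices (15): [1,3], [1,5], [2,4], [2,6], [2,9], [3,4], [3,5], [3,6], [3,8], [4,6], [4,7], [4,9], [5,7], [5,9], [6,8]
  2-simplices (5): [1,3,5], [2,4,6], [2,4,9], [3,4,6], [3,6,8]

Hence C_0 ≅ Z^9, C_1 ≅ Z^15, C_2 ≅ Z^5.

The boundary map ∂_1: C_1 → C_0 sends each edge [p,q] (with p < q) to q − p. For instance
  ∂[3,4] = [4] − [3].
The 9×15 boundary matrix has rank 8 and Smith normal form diag(1,1,1,1,1,1,1,1).

Boundary ∂_2: C_2 → C_1 sends each 2-simplex [p,q,r] to [q,r] − [p,r] + [p,q]. For instance
  ∂[2,4,6] = [4,6] − [2,6] + [2,4],
  ∂[3,6,8] = [6,8] − [3,8] + [3,6].
The resulting 15×5 matrix has rank 5, and its Smith normal form has invariant factors (1,1,1,1,1).

Now H_k = ker ∂_k / im ∂_{k+1}, so:

  H_0: rank C_0 − rank ∂_1 = 9 − 8 = 1, and the invariant factors of ∂_1 are all 1, so H_0 ≅ Z.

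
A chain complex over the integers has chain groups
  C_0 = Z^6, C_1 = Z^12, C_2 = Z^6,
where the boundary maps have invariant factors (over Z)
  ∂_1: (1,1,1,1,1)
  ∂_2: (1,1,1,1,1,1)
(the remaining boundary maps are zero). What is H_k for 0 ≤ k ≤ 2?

H_0 = Z,  H_1 = Z,  H_2 = 0.

H_0: b_0 = 6 − 0 − 5 = 1; torsion from ∂_1 factors > 1: none. So H_0 = Z.
H_1: b_1 = 12 − 5 − 6 = 1; torsion from ∂_2 factors > 1: none. So H_1 = Z.
H_2: b_2 = 6 − 6 − 0 = 0; torsion from ∂_3 factors > 1: none. So H_2 = 0.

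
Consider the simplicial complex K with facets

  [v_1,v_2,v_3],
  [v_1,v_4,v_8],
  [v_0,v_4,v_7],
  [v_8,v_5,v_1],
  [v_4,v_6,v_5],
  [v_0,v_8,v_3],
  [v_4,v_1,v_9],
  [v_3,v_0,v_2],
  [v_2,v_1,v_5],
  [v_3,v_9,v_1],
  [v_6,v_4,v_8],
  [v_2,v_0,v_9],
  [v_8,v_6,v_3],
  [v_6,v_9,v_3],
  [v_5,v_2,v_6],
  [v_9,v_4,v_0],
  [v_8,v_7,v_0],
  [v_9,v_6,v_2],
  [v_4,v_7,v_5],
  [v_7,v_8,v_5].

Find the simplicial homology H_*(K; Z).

H_0 = Z,  H_1 = Z ⊕ Z/2Z,  H_2 = 0.

Fix the vertex order v_0 < v_1 < v_2 < v_3 < v_4 < v_5 < v_6 < v_7 < v_8 < v_9 and write every simplex with vertices in increasing order. Then dim K = 2 and the simplices of K are:

  0-simplices (10): [v_0], [v_1], [v_2], [v_3], [v_4], [v_5], [v_6], [v_7], [v_8], [v_9]
  1-simplices (30): (30 of them)
  2-simplices (20): (20 of them)

giving chain groups C_0 ≅ Z^10, C_1 ≅ Z^30, C_2 ≅ Z^20.

The boundary map ∂_1: C_1 → C_0 is given by ∂[p,q] = [q] − [p].
As a 10×30 matrix over Z this has rank 9, with invariant factors (1,1,1,1,1,1,1,1,1).

Boundary ∂_2: C_2 → C_1 acts by ∂[p,q,r] = [q,r] − [p,r] + [p,q]. For instance
  ∂[v_1,v_5,v_8] = [v_5,v_8] − [v_1,v_8] + [v_1,v_5],
  ∂[v_1,v_4,v_8] = [v_4,v_8] − [v_1,v_8] + [v_1,v_4].
This gives a 30×20 integer matrix of rank 20; reducing to Smith normal form yields diagonal entries (1,1,1,1,1,1,1,1,1,1,1,1,1,1,1,1,1,1,1,2).

Computing H_k = (kernel of ∂_k) / (image of ∂_{k+1}):

  H_0: rank C_0 − rank ∂_1 = 10 − 9 = 1, and the invariant factors of ∂_1 are all 1, so H_0 ≅ Z.
  H_1: rank ker ∂_1 − rank ∂_2 = (30 − 9) − 20 = 1, and ∂_2 has invariant factor 2 > 1, so H_1 ≅ Z ⊕ Z/2Z.
  H_2: rank ker ∂_2 − rank ∂_3 = (20 − 20) − 0 = 0, and there is no ∂_3, so H_2 ≅ 0.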